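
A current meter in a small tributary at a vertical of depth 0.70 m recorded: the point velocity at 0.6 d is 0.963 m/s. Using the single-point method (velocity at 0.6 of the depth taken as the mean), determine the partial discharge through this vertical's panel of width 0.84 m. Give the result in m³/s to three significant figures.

0.566 m³/s

v̄ = v₀.₆ = 0.963 m/s
q = v̄ × d × w = 0.9630 × 0.70 × 0.84 = 0.5662 m³/s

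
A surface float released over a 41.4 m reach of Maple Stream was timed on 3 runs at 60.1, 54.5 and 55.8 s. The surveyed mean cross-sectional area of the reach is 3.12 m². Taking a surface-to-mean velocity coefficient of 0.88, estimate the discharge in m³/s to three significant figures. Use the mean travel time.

t̄ = (60.1 + 54.5 + 55.8) / 3 = 56.8 s
v_surface = L / t̄ = 41.4 / 56.8 = 0.7289 m/s
v_mean = 0.88 × 0.7289 = 0.6414 m/s
Q = A × v_mean = 3.12 × 0.6414 = 2.001 m³/s

2.00 m³/s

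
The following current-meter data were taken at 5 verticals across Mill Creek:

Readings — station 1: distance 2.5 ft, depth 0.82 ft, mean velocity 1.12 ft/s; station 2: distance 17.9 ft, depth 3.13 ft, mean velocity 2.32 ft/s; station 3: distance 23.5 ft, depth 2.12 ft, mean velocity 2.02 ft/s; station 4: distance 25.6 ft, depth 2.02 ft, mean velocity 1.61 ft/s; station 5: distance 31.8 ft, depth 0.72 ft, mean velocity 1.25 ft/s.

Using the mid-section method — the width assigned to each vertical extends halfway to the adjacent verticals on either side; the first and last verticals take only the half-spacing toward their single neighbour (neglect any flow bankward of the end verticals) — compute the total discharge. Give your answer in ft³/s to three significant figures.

116 ft³/s

w_1 = (17.9 − 2.5)/2 = 7.7 ft; q_1 = 1.12 × 0.82 × 7.7 = 7.072 ft³/s
w_2 = (23.5 − 2.5)/2 = 10.5 ft; q_2 = 2.32 × 3.13 × 10.5 = 76.25 ft³/s
w_3 = (25.6 − 17.9)/2 = 3.85 ft; q_3 = 2.02 × 2.12 × 3.85 = 16.49 ft³/s
w_4 = (31.8 − 23.5)/2 = 4.15 ft; q_4 = 1.61 × 2.02 × 4.15 = 13.50 ft³/s
w_5 = (31.8 − 25.6)/2 = 3.1 ft; q_5 = 1.25 × 0.72 × 3.1 = 2.790 ft³/s
Q = Σ qᵢ = 116.1 ft³/s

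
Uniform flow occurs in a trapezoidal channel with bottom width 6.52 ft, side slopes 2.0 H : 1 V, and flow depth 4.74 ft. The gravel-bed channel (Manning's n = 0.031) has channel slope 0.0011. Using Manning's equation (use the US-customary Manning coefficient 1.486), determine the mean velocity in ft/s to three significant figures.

3.11 ft/s

A = (b + z·y)·y = (6.52 + 2.0×4.74)×4.74 = 75.84 ft²
P = b + 2y√(1+z²) = 6.52 + 2×4.74×√(1+2.0²) = 27.72 ft
R = A/P = 75.84/27.72 = 2.736 ft
Q = (1.486/n)·A·R^(2/3)·S^(1/2) = (1.486/0.031) × 75.84 × 2.736^(2/3) × 0.0011^(1/2) = 235.9 ft³/s
V = Q/A = 235.9/75.84 = 3.110 ft/s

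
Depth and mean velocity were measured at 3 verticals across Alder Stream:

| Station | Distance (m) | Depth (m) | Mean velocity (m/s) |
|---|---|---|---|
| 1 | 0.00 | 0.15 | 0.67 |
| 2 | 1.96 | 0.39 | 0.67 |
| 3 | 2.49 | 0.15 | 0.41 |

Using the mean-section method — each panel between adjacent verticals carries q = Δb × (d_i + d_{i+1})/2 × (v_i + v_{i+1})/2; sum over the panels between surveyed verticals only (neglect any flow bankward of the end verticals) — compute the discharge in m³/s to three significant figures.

Panel 1-2: Δb = 1.96 m, d̄ = (0.15+0.39)/2 = 0.27, v̄ = (0.67+0.67)/2 = 0.67 → q = 1.96×0.27×0.67 = 0.3546 m³/s
Panel 2-3: Δb = 0.53 m, d̄ = (0.39+0.15)/2 = 0.27, v̄ = (0.67+0.41)/2 = 0.54 → q = 0.53×0.27×0.54 = 0.07727 m³/s
Q = Σ q = 0.4318 m³/s

0.432 m³/s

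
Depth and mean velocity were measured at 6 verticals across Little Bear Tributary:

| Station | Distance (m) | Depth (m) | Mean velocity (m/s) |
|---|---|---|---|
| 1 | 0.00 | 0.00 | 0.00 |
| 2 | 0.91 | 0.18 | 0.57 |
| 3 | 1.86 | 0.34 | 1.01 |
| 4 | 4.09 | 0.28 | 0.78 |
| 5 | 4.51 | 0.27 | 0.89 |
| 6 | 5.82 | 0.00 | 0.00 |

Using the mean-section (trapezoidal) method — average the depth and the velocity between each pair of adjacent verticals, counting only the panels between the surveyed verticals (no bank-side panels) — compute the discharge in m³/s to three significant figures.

1.01 m³/s

Panel 1-2: Δb = 0.91 m, d̄ = (0.00+0.18)/2 = 0.09, v̄ = (0.00+0.57)/2 = 0.285 → q = 0.91×0.09×0.285 = 0.02334 m³/s
Panel 2-3: Δb = 0.95 m, d̄ = (0.18+0.34)/2 = 0.26, v̄ = (0.57+1.01)/2 = 0.79 → q = 0.95×0.26×0.79 = 0.1951 m³/s
Panel 3-4: Δb = 2.23 m, d̄ = (0.34+0.28)/2 = 0.31, v̄ = (1.01+0.78)/2 = 0.895 → q = 2.23×0.31×0.895 = 0.6187 m³/s
Panel 4-5: Δb = 0.42 m, d̄ = (0.28+0.27)/2 = 0.275, v̄ = (0.78+0.89)/2 = 0.835 → q = 0.42×0.275×0.835 = 0.09644 m³/s
Panel 5-6: Δb = 1.31 m, d̄ = (0.27+0.00)/2 = 0.135, v̄ = (0.89+0.00)/2 = 0.445 → q = 1.31×0.135×0.445 = 0.07870 m³/s
Q = Σ q = 1.012 m³/s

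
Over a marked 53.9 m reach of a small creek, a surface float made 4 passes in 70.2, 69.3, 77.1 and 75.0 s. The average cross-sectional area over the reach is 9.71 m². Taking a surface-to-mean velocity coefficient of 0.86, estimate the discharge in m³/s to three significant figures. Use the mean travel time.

t̄ = (70.2 + 69.3 + 77.1 + 75.0) / 4 = 72.9 s
v_surface = L / t̄ = 53.9 / 72.9 = 0.7394 m/s
v_mean = 0.86 × 0.7394 = 0.6359 m/s
Q = A × v_mean = 9.71 × 0.6359 = 6.174 m³/s

6.17 m³/s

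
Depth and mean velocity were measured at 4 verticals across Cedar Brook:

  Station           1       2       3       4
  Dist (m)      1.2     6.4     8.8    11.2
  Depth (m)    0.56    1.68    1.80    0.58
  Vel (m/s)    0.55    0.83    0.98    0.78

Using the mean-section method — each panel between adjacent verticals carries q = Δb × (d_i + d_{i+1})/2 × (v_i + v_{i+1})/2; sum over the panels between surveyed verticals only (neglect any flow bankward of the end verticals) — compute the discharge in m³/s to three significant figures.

Panel 1-2: Δb = 5.2 m, d̄ = (0.56+1.68)/2 = 1.12, v̄ = (0.55+0.83)/2 = 0.69 → q = 5.2×1.12×0.69 = 4.019 m³/s
Panel 2-3: Δb = 2.4 m, d̄ = (1.68+1.80)/2 = 1.74, v̄ = (0.83+0.98)/2 = 0.905 → q = 2.4×1.74×0.905 = 3.779 m³/s
Panel 3-4: Δb = 2.4 m, d̄ = (1.80+0.58)/2 = 1.19, v̄ = (0.98+0.78)/2 = 0.88 → q = 2.4×1.19×0.88 = 2.513 m³/s
Q = Σ q = 10.31 m³/s

10.3 m³/s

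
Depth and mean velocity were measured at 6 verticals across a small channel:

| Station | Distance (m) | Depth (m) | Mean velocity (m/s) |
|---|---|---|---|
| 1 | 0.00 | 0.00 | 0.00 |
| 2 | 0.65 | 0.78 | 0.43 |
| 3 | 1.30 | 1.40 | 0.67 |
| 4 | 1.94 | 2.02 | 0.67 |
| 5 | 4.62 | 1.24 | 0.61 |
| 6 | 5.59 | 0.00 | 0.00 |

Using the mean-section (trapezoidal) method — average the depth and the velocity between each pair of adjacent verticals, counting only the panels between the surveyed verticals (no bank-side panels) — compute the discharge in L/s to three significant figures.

Panel 1-2: Δb = 0.65 m, d̄ = (0.00+0.78)/2 = 0.39, v̄ = (0.00+0.43)/2 = 0.215 → q = 0.65×0.39×0.215 = 0.05450 m³/s
Panel 2-3: Δb = 0.65 m, d̄ = (0.78+1.40)/2 = 1.09, v̄ = (0.43+0.67)/2 = 0.55 → q = 0.65×1.09×0.55 = 0.3897 m³/s
Panel 3-4: Δb = 0.64 m, d̄ = (1.40+2.02)/2 = 1.71, v̄ = (0.67+0.67)/2 = 0.67 → q = 0.64×1.71×0.67 = 0.7332 m³/s
Panel 4-5: Δb = 2.68 m, d̄ = (2.02+1.24)/2 = 1.63, v̄ = (0.67+0.61)/2 = 0.64 → q = 2.68×1.63×0.64 = 2.796 m³/s
Panel 5-6: Δb = 0.97 m, d̄ = (1.24+0.00)/2 = 0.62, v̄ = (0.61+0.00)/2 = 0.305 → q = 0.97×0.62×0.305 = 0.1834 m³/s
Q = Σ q = 4.157 m³/s
= 4.157 × 1000 = 4157 L/s

4160 L/s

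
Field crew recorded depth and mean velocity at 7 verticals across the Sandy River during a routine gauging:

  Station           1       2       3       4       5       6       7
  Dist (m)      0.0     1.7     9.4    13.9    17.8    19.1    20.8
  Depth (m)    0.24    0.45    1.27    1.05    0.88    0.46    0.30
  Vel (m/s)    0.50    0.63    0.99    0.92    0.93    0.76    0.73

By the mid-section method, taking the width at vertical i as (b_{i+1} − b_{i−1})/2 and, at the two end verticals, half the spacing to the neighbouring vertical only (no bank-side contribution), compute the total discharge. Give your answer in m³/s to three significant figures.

w_1 = (1.7 − 0.0)/2 = 0.85 m; q_1 = 0.50 × 0.24 × 0.85 = 0.1020 m³/s
w_2 = (9.4 − 0.0)/2 = 4.7 m; q_2 = 0.63 × 0.45 × 4.7 = 1.332 m³/s
w_3 = (13.9 − 1.7)/2 = 6.1 m; q_3 = 0.99 × 1.27 × 6.1 = 7.670 m³/s
w_4 = (17.8 − 9.4)/2 = 4.2 m; q_4 = 0.92 × 1.05 × 4.2 = 4.057 m³/s
w_5 = (19.1 − 13.9)/2 = 2.6 m; q_5 = 0.93 × 0.88 × 2.6 = 2.128 m³/s
w_6 = (20.8 − 17.8)/2 = 1.5 m; q_6 = 0.76 × 0.46 × 1.5 = 0.5244 m³/s
w_7 = (20.8 − 19.1)/2 = 0.85 m; q_7 = 0.73 × 0.30 × 0.85 = 0.1862 m³/s
Q = Σ qᵢ = 16.00 m³/s

16.0 m³/s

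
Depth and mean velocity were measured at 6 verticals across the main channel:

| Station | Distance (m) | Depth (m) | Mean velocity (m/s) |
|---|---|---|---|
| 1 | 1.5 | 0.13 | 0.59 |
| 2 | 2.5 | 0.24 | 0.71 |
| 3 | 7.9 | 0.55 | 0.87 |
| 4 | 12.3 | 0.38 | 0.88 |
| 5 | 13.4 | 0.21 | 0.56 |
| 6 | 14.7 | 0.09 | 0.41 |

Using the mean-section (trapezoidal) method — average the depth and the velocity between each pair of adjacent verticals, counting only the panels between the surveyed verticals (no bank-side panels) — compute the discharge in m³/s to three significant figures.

3.92 m³/s

Panel 1-2: Δb = 1 m, d̄ = (0.13+0.24)/2 = 0.185, v̄ = (0.59+0.71)/2 = 0.65 → q = 1×0.185×0.65 = 0.1203 m³/s
Panel 2-3: Δb = 5.4 m, d̄ = (0.24+0.55)/2 = 0.395, v̄ = (0.71+0.87)/2 = 0.79 → q = 5.4×0.395×0.79 = 1.685 m³/s
Panel 3-4: Δb = 4.4 m, d̄ = (0.55+0.38)/2 = 0.465, v̄ = (0.87+0.88)/2 = 0.875 → q = 4.4×0.465×0.875 = 1.790 m³/s
Panel 4-5: Δb = 1.1 m, d̄ = (0.38+0.21)/2 = 0.295, v̄ = (0.88+0.56)/2 = 0.72 → q = 1.1×0.295×0.72 = 0.2336 m³/s
Panel 5-6: Δb = 1.3 m, d̄ = (0.21+0.09)/2 = 0.15, v̄ = (0.56+0.41)/2 = 0.485 → q = 1.3×0.15×0.485 = 0.09458 m³/s
Q = Σ q = 3.924 m³/s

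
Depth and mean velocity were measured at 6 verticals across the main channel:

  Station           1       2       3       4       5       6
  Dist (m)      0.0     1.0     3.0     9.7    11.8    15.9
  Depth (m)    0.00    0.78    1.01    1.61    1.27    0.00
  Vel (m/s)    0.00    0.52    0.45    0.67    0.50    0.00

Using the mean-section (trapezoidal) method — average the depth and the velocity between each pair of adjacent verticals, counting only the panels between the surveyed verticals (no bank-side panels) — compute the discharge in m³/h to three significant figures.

29900 m³/h

Panel 1-2: Δb = 1 m, d̄ = (0.00+0.78)/2 = 0.39, v̄ = (0.00+0.52)/2 = 0.26 → q = 1×0.39×0.26 = 0.1014 m³/s
Panel 2-3: Δb = 2 m, d̄ = (0.78+1.01)/2 = 0.895, v̄ = (0.52+0.45)/2 = 0.485 → q = 2×0.895×0.485 = 0.8682 m³/s
Panel 3-4: Δb = 6.7 m, d̄ = (1.01+1.61)/2 = 1.31, v̄ = (0.45+0.67)/2 = 0.56 → q = 6.7×1.31×0.56 = 4.915 m³/s
Panel 4-5: Δb = 2.1 m, d̄ = (1.61+1.27)/2 = 1.44, v̄ = (0.67+0.50)/2 = 0.585 → q = 2.1×1.44×0.585 = 1.769 m³/s
Panel 5-6: Δb = 4.1 m, d̄ = (1.27+0.00)/2 = 0.635, v̄ = (0.50+0.00)/2 = 0.25 → q = 4.1×0.635×0.25 = 0.6509 m³/s
Q = Σ q = 8.305 m³/s
= 8.305 × 3600 = 29900 m³/h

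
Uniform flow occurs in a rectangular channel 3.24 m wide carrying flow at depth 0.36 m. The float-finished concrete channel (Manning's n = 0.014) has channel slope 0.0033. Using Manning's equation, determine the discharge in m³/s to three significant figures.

A = b·y = 3.24 × 0.36 = 1.166 m²
P = b + 2y = 3.24 + 2×0.36 = 3.960 m
R = A/P = 1.166/3.960 = 0.2945 m
Q = (1/n)·A·R^(2/3)·S^(1/2) = (1/0.014) × 1.166 × 0.2945^(2/3) × 0.0033^(1/2) = 2.119 m³/s

2.12 m³/s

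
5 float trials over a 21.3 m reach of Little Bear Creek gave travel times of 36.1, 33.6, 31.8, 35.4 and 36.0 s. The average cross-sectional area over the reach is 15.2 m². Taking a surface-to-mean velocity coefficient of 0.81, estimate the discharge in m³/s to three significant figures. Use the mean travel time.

t̄ = (36.1 + 33.6 + 31.8 + 35.4 + 36.0) / 5 = 34.58 s
v_surface = L / t̄ = 21.3 / 34.58 = 0.6160 m/s
v_mean = 0.81 × 0.6160 = 0.4989 m/s
Q = A × v_mean = 15.2 × 0.4989 = 7.584 m³/s

7.58 m³/s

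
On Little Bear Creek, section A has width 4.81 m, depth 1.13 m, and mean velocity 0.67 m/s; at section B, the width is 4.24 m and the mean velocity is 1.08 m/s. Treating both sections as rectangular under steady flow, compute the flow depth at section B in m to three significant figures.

0.795 m

Q = A₁V₁ = (4.81×1.13) × 0.67 = 3.642 m³/s
d₂ = Q/(b₂ V₂) = 3.642/(4.24×1.08) = 0.7953 m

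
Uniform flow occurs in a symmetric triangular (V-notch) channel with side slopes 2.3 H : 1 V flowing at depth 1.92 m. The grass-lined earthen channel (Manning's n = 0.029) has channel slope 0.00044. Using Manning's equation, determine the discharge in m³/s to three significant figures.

A = z·y² = 2.3×1.92² = 8.479 m²
P = 2y√(1+z²) = 2×1.92×√(1+2.3²) = 9.631 m
R = A/P = 8.479/9.631 = 0.8804 m
Q = (1/n)·A·R^(2/3)·S^(1/2) = (1/0.029) × 8.479 × 0.8804^(2/3) × 0.00044^(1/2) = 5.633 m³/s

5.63 m³/s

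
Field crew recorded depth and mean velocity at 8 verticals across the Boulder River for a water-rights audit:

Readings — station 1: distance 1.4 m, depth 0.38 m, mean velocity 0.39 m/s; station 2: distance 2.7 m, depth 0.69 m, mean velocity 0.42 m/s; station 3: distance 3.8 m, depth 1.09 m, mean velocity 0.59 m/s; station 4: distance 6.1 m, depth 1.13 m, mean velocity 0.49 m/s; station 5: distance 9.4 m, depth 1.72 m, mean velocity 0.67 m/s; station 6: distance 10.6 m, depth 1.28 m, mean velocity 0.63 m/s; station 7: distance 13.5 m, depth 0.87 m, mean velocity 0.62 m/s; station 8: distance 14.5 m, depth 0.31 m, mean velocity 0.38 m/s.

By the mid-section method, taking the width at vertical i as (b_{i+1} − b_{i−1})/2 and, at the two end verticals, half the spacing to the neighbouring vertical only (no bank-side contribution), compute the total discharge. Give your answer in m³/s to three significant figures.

w_1 = (2.7 − 1.4)/2 = 0.65 m; q_1 = 0.39 × 0.38 × 0.65 = 0.09633 m³/s
w_2 = (3.8 − 1.4)/2 = 1.2 m; q_2 = 0.42 × 0.69 × 1.2 = 0.3478 m³/s
w_3 = (6.1 − 2.7)/2 = 1.7 m; q_3 = 0.59 × 1.09 × 1.7 = 1.093 m³/s
w_4 = (9.4 − 3.8)/2 = 2.8 m; q_4 = 0.49 × 1.13 × 2.8 = 1.550 m³/s
w_5 = (10.6 − 6.1)/2 = 2.25 m; q_5 = 0.67 × 1.72 × 2.25 = 2.593 m³/s
w_6 = (13.5 − 9.4)/2 = 2.05 m; q_6 = 0.63 × 1.28 × 2.05 = 1.653 m³/s
w_7 = (14.5 − 10.6)/2 = 1.95 m; q_7 = 0.62 × 0.87 × 1.95 = 1.052 m³/s
w_8 = (14.5 − 13.5)/2 = 0.5 m; q_8 = 0.38 × 0.31 × 0.5 = 0.05890 m³/s
Q = Σ qᵢ = 8.444 m³/s

8.44 m³/s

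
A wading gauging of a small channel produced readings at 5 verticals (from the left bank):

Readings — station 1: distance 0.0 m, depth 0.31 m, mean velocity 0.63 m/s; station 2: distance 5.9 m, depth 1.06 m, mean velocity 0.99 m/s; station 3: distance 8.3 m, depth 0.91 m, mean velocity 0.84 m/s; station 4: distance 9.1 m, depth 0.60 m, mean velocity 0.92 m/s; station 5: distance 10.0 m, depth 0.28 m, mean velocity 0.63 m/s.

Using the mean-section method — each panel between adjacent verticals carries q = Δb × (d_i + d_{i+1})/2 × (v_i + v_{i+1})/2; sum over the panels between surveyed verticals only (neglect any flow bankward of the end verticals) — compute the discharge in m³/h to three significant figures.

Panel 1-2: Δb = 5.9 m, d̄ = (0.31+1.06)/2 = 0.685, v̄ = (0.63+0.99)/2 = 0.81 → q = 5.9×0.685×0.81 = 3.274 m³/s
Panel 2-3: Δb = 2.4 m, d̄ = (1.06+0.91)/2 = 0.985, v̄ = (0.99+0.84)/2 = 0.915 → q = 2.4×0.985×0.915 = 2.163 m³/s
Panel 3-4: Δb = 0.8 m, d̄ = (0.91+0.60)/2 = 0.755, v̄ = (0.84+0.92)/2 = 0.88 → q = 0.8×0.755×0.88 = 0.5315 m³/s
Panel 4-5: Δb = 0.9 m, d̄ = (0.60+0.28)/2 = 0.44, v̄ = (0.92+0.63)/2 = 0.775 → q = 0.9×0.44×0.775 = 0.3069 m³/s
Q = Σ q = 6.275 m³/s
= 6.275 × 3600 = 22590 m³/h

22600 m³/h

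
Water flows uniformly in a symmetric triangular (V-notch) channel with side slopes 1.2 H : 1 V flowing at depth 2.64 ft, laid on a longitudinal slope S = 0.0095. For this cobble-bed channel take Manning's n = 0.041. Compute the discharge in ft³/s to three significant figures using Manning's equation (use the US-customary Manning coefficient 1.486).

29.8 ft³/s

A = z·y² = 1.2×2.64² = 8.364 ft²
P = 2y√(1+z²) = 2×2.64×√(1+1.2²) = 8.248 ft
R = A/P = 8.364/8.248 = 1.014 ft
Q = (1.486/n)·A·R^(2/3)·S^(1/2) = (1.486/0.041) × 8.364 × 1.014^(2/3) × 0.0095^(1/2) = 29.82 ft³/s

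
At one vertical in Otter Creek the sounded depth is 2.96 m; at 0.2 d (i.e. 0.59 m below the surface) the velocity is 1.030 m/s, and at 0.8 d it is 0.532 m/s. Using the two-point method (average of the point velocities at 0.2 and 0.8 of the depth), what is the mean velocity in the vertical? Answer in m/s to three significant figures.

v̄ = (1.030 + 0.532) / 2 = 0.7810 m/s

0.781 m/s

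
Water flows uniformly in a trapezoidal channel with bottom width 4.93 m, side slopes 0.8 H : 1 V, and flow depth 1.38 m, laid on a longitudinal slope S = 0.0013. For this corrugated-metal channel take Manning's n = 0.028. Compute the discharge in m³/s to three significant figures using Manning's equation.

10.6 m³/s

A = (b + z·y)·y = (4.93 + 0.8×1.38)×1.38 = 8.327 m²
P = b + 2y√(1+z²) = 4.93 + 2×1.38×√(1+0.8²) = 8.465 m
R = A/P = 8.327/8.465 = 0.9837 m
Q = (1/n)·A·R^(2/3)·S^(1/2) = (1/0.028) × 8.327 × 0.9837^(2/3) × 0.0013^(1/2) = 10.61 m³/s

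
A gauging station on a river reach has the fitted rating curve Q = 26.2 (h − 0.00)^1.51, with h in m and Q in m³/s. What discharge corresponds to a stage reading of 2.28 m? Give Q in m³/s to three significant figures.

Q = 26.2 × (2.28 − 0.00)^1.51 = 26.2 × 2.28^1.51 = 90.95 m³/s

90.9 m³/s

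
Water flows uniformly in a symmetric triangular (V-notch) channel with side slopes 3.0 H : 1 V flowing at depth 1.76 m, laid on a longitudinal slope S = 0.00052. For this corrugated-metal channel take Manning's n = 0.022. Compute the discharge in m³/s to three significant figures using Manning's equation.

8.54 m³/s

A = z·y² = 3.0×1.76² = 9.293 m²
P = 2y√(1+z²) = 2×1.76×√(1+3.0²) = 11.13 m
R = A/P = 9.293/11.13 = 0.8348 m
Q = (1/n)·A·R^(2/3)·S^(1/2) = (1/0.022) × 9.293 × 0.8348^(2/3) × 0.00052^(1/2) = 8.540 m³/s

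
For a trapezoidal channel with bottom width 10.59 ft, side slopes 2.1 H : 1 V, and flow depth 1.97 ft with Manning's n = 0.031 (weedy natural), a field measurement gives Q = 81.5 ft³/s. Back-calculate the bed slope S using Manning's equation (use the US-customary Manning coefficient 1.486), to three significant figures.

A = (b + z·y)·y = (10.59 + 2.1×1.97)×1.97 = 29.01 ft²
P = b + 2y√(1+z²) = 10.59 + 2×1.97×√(1+2.1²) = 19.75 ft
R = A/P = 29.01/19.75 = 1.469 ft
S = (Q·n / (1.486·A·R^(2/3)))² = (81.5×0.031 / (1.486×29.01×1.292))² = 0.002057

0.00206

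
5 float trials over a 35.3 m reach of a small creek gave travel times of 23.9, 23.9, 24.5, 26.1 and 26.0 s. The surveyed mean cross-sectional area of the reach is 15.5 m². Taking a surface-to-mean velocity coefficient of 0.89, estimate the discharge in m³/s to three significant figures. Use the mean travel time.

19.6 m³/s

t̄ = (23.9 + 23.9 + 24.5 + 26.1 + 26.0) / 5 = 24.88 s
v_surface = L / t̄ = 35.3 / 24.88 = 1.419 m/s
v_mean = 0.89 × 1.419 = 1.263 m/s
Q = A × v_mean = 15.5 × 1.263 = 19.57 m³/s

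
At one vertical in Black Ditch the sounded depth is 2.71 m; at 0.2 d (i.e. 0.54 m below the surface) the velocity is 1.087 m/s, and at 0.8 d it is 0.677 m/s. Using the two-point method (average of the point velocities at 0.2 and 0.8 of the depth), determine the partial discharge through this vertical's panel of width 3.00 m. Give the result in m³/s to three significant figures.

7.17 m³/s

v̄ = (1.087 + 0.677) / 2 = 0.8820 m/s
q = v̄ × d × w = 0.8820 × 2.71 × 3.00 = 7.171 m³/s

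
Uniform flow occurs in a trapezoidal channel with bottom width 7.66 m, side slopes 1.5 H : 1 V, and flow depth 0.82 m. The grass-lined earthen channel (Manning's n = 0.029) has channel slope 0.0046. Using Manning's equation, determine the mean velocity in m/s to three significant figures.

1.82 m/s

A = (b + z·y)·y = (7.66 + 1.5×0.82)×0.82 = 7.290 m²
P = b + 2y√(1+z²) = 7.66 + 2×0.82×√(1+1.5²) = 10.62 m
R = A/P = 7.290/10.62 = 0.6866 m
Q = (1/n)·A·R^(2/3)·S^(1/2) = (1/0.029) × 7.290 × 0.6866^(2/3) × 0.0046^(1/2) = 13.27 m³/s
V = Q/A = 13.27/7.290 = 1.820 m/s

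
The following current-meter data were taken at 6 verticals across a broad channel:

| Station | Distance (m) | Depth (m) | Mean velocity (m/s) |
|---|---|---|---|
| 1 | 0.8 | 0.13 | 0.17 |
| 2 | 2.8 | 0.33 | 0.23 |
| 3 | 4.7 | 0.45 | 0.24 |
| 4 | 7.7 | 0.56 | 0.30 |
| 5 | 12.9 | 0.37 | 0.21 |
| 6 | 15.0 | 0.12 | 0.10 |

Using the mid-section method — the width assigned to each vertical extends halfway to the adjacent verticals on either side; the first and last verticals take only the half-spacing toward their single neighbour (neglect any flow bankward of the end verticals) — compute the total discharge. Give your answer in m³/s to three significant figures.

1.42 m³/s

w_1 = (2.8 − 0.8)/2 = 1 m; q_1 = 0.17 × 0.13 × 1 = 0.02210 m³/s
w_2 = (4.7 − 0.8)/2 = 1.95 m; q_2 = 0.23 × 0.33 × 1.95 = 0.1480 m³/s
w_3 = (7.7 − 2.8)/2 = 2.45 m; q_3 = 0.24 × 0.45 × 2.45 = 0.2646 m³/s
w_4 = (12.9 − 4.7)/2 = 4.1 m; q_4 = 0.30 × 0.56 × 4.1 = 0.6888 m³/s
w_5 = (15.0 − 7.7)/2 = 3.65 m; q_5 = 0.21 × 0.37 × 3.65 = 0.2836 m³/s
w_6 = (15.0 − 12.9)/2 = 1.05 m; q_6 = 0.10 × 0.12 × 1.05 = 0.01260 m³/s
Q = Σ qᵢ = 1.420 m³/s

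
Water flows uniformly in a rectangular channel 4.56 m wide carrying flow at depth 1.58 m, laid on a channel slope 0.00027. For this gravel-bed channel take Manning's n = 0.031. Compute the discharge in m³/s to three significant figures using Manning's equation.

A = b·y = 4.56 × 1.58 = 7.205 m²
P = b + 2y = 4.56 + 2×1.58 = 7.720 m
R = A/P = 7.205/7.720 = 0.9333 m
Q = (1/n)·A·R^(2/3)·S^(1/2) = (1/0.031) × 7.205 × 0.9333^(2/3) × 0.00027^(1/2) = 3.647 m³/s

3.65 m³/s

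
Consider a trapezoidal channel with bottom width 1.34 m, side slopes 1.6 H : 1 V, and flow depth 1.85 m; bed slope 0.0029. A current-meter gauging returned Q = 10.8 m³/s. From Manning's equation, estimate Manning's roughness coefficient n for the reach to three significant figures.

A = (b + z·y)·y = (1.34 + 1.6×1.85)×1.85 = 7.955 m²
P = b + 2y√(1+z²) = 1.34 + 2×1.85×√(1+1.6²) = 8.321 m
R = A/P = 7.955/8.321 = 0.9560 m
n = (1/Q)·A·R^(2/3)·S^(1/2) = (1/10.8) × 7.955 × 0.9704 × 0.05385 = 0.03849

0.0385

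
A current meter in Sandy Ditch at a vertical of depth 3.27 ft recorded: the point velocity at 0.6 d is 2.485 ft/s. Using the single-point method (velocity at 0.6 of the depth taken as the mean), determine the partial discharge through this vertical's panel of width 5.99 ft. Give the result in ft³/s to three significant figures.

48.7 ft³/s

v̄ = v₀.₆ = 2.485 ft/s
q = v̄ × d × w = 2.485 × 3.27 × 5.99 = 48.67 ft³/s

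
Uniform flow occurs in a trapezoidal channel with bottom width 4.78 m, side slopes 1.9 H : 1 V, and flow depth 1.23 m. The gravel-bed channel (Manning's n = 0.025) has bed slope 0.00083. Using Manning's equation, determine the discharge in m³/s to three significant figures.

9.19 m³/s

A = (b + z·y)·y = (4.78 + 1.9×1.23)×1.23 = 8.754 m²
P = b + 2y√(1+z²) = 4.78 + 2×1.23×√(1+1.9²) = 10.06 m
R = A/P = 8.754/10.06 = 0.8700 m
Q = (1/n)·A·R^(2/3)·S^(1/2) = (1/0.025) × 8.754 × 0.8700^(2/3) × 0.00083^(1/2) = 9.194 m³/s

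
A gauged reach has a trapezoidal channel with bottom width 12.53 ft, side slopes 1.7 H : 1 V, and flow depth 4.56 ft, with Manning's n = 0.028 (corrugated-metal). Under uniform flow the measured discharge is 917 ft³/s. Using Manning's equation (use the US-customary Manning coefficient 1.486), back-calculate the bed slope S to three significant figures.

A = (b + z·y)·y = (12.53 + 1.7×4.56)×4.56 = 92.49 ft²
P = b + 2y√(1+z²) = 12.53 + 2×4.56×√(1+1.7²) = 30.52 ft
R = A/P = 92.49/30.52 = 3.031 ft
S = (Q·n / (1.486·A·R^(2/3)))² = (917×0.028 / (1.486×92.49×2.094))² = 0.007958

0.00796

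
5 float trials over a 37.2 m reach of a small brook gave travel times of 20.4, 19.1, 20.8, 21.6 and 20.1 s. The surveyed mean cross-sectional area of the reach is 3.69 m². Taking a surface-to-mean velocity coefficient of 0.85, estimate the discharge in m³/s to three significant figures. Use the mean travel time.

5.72 m³/s

t̄ = (20.4 + 19.1 + 20.8 + 21.6 + 20.1) / 5 = 20.4 s
v_surface = L / t̄ = 37.2 / 20.4 = 1.824 m/s
v_mean = 0.85 × 1.824 = 1.550 m/s
Q = A × v_mean = 3.69 × 1.550 = 5.720 m³/s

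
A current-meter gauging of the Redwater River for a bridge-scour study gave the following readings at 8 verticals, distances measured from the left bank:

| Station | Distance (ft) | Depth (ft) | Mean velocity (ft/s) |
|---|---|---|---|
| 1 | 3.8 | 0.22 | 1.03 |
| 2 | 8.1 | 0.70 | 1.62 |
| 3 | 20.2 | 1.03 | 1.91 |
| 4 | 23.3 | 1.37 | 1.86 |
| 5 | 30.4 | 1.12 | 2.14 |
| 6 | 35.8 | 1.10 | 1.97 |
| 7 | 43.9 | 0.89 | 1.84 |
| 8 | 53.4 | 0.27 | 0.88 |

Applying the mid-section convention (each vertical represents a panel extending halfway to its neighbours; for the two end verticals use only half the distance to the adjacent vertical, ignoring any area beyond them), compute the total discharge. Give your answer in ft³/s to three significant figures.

w_1 = (8.1 − 3.8)/2 = 2.15 ft; q_1 = 1.03 × 0.22 × 2.15 = 0.4872 ft³/s
w_2 = (20.2 − 3.8)/2 = 8.2 ft; q_2 = 1.62 × 0.70 × 8.2 = 9.299 ft³/s
w_3 = (23.3 − 8.1)/2 = 7.6 ft; q_3 = 1.91 × 1.03 × 7.6 = 14.95 ft³/s
w_4 = (30.4 − 20.2)/2 = 5.1 ft; q_4 = 1.86 × 1.37 × 5.1 = 13.00 ft³/s
w_5 = (35.8 − 23.3)/2 = 6.25 ft; q_5 = 2.14 × 1.12 × 6.25 = 14.98 ft³/s
w_6 = (43.9 − 30.4)/2 = 6.75 ft; q_6 = 1.97 × 1.10 × 6.75 = 14.63 ft³/s
w_7 = (53.4 − 35.8)/2 = 8.8 ft; q_7 = 1.84 × 0.89 × 8.8 = 14.41 ft³/s
w_8 = (53.4 − 43.9)/2 = 4.75 ft; q_8 = 0.88 × 0.27 × 4.75 = 1.129 ft³/s
Q = Σ qᵢ = 82.88 ft³/s

82.9 ft³/s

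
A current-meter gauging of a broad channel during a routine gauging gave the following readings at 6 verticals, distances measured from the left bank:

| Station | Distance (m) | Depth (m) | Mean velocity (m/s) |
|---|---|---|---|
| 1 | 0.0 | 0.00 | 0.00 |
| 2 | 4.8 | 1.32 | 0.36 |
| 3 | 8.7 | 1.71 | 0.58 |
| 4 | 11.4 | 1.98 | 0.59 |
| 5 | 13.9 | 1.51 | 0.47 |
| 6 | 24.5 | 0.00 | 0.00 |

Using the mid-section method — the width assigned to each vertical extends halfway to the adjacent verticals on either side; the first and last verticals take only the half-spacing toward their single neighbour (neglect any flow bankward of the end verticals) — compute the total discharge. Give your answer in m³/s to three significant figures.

13.0 m³/s

w_2 = (8.7 − 0.0)/2 = 4.35 m; q_2 = 0.36 × 1.32 × 4.35 = 2.067 m³/s
w_3 = (11.4 − 4.8)/2 = 3.3 m; q_3 = 0.58 × 1.71 × 3.3 = 3.273 m³/s
w_4 = (13.9 − 8.7)/2 = 2.6 m; q_4 = 0.59 × 1.98 × 2.6 = 3.037 m³/s
w_5 = (24.5 − 11.4)/2 = 6.55 m; q_5 = 0.47 × 1.51 × 6.55 = 4.649 m³/s
Stations 1, 6 contribute zero (depth or velocity is 0).
Q = Σ qᵢ = 13.03 m³/s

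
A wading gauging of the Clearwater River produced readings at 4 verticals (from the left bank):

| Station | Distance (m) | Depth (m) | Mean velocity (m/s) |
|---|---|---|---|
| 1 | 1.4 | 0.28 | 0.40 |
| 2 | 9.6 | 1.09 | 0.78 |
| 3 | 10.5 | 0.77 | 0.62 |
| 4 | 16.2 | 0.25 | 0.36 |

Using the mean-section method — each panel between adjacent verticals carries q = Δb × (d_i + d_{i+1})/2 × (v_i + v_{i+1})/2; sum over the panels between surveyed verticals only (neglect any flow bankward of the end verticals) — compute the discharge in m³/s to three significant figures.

5.32 m³/s

Panel 1-2: Δb = 8.2 m, d̄ = (0.28+1.09)/2 = 0.685, v̄ = (0.40+0.78)/2 = 0.59 → q = 8.2×0.685×0.59 = 3.314 m³/s
Panel 2-3: Δb = 0.9 m, d̄ = (1.09+0.77)/2 = 0.93, v̄ = (0.78+0.62)/2 = 0.7 → q = 0.9×0.93×0.7 = 0.5859 m³/s
Panel 3-4: Δb = 5.7 m, d̄ = (0.77+0.25)/2 = 0.51, v̄ = (0.62+0.36)/2 = 0.49 → q = 5.7×0.51×0.49 = 1.424 m³/s
Q = Σ q = 5.324 m³/s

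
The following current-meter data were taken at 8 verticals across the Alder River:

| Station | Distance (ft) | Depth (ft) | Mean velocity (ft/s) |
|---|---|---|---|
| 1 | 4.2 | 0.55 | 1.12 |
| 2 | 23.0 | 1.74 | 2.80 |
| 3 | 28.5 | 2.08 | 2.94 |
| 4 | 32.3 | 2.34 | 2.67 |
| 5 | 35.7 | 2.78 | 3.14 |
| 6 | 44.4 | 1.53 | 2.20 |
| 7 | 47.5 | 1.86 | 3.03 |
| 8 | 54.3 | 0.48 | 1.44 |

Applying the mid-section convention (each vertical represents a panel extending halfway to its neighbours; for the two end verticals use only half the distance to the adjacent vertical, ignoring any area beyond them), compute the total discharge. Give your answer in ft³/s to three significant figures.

w_1 = (23.0 − 4.2)/2 = 9.4 ft; q_1 = 1.12 × 0.55 × 9.4 = 5.790 ft³/s
w_2 = (28.5 − 4.2)/2 = 12.15 ft; q_2 = 2.80 × 1.74 × 12.15 = 59.19 ft³/s
w_3 = (32.3 − 23.0)/2 = 4.65 ft; q_3 = 2.94 × 2.08 × 4.65 = 28.44 ft³/s
w_4 = (35.7 − 28.5)/2 = 3.6 ft; q_4 = 2.67 × 2.34 × 3.6 = 22.49 ft³/s
w_5 = (44.4 − 32.3)/2 = 6.05 ft; q_5 = 3.14 × 2.78 × 6.05 = 52.81 ft³/s
w_6 = (47.5 − 35.7)/2 = 5.9 ft; q_6 = 2.20 × 1.53 × 5.9 = 19.86 ft³/s
w_7 = (54.3 − 44.4)/2 = 4.95 ft; q_7 = 3.03 × 1.86 × 4.95 = 27.90 ft³/s
w_8 = (54.3 − 47.5)/2 = 3.4 ft; q_8 = 1.44 × 0.48 × 3.4 = 2.350 ft³/s
Q = Σ qᵢ = 218.8 ft³/s

219 ft³/s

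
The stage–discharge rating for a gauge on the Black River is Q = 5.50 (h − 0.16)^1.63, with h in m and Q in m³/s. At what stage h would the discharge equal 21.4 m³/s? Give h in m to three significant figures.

2.46 m

h − h₀ = (Q/C)^(1/b) = (21.4/5.50)^(1/1.63) = 2.301 m
h = 0.16 + 2.301 = 2.461 m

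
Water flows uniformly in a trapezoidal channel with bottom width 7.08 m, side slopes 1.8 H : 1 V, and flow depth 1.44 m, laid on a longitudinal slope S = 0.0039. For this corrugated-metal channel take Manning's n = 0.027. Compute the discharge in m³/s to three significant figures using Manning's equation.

A = (b + z·y)·y = (7.08 + 1.8×1.44)×1.44 = 13.93 m²
P = b + 2y√(1+z²) = 7.08 + 2×1.44×√(1+1.8²) = 13.01 m
R = A/P = 13.93/13.01 = 1.071 m
Q = (1/n)·A·R^(2/3)·S^(1/2) = (1/0.027) × 13.93 × 1.071^(2/3) × 0.0039^(1/2) = 33.71 m³/s

33.7 m³/s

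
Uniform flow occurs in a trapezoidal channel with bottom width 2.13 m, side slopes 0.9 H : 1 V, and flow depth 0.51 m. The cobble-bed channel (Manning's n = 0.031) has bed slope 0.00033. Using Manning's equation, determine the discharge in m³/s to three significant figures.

A = (b + z·y)·y = (2.13 + 0.9×0.51)×0.51 = 1.320 m²
P = b + 2y√(1+z²) = 2.13 + 2×0.51×√(1+0.9²) = 3.502 m
R = A/P = 1.320/3.502 = 0.3770 m
Q = (1/n)·A·R^(2/3)·S^(1/2) = (1/0.031) × 1.320 × 0.3770^(2/3) × 0.00033^(1/2) = 0.4038 m³/s

0.404 m³/s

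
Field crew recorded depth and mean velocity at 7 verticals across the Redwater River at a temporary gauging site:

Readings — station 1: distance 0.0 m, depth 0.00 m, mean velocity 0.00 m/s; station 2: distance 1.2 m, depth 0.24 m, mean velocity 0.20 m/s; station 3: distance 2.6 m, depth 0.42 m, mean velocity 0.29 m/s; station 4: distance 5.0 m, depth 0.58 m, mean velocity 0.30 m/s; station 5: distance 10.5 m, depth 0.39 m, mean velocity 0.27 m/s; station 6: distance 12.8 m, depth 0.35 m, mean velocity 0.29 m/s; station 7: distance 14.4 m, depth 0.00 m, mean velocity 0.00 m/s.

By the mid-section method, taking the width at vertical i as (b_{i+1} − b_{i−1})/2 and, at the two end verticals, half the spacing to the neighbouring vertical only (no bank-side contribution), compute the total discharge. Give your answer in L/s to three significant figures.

w_2 = (2.6 − 0.0)/2 = 1.3 m; q_2 = 0.20 × 0.24 × 1.3 = 0.06240 m³/s
w_3 = (5.0 − 1.2)/2 = 1.9 m; q_3 = 0.29 × 0.42 × 1.9 = 0.2314 m³/s
w_4 = (10.5 − 2.6)/2 = 3.95 m; q_4 = 0.30 × 0.58 × 3.95 = 0.6873 m³/s
w_5 = (12.8 − 5.0)/2 = 3.9 m; q_5 = 0.27 × 0.39 × 3.9 = 0.4107 m³/s
w_6 = (14.4 − 10.5)/2 = 1.95 m; q_6 = 0.29 × 0.35 × 1.95 = 0.1979 m³/s
Stations 1, 7 contribute zero (depth or velocity is 0).
Q = Σ qᵢ = 1.590 m³/s
= 1.590 × 1000 = 1590 L/s

1590 L/s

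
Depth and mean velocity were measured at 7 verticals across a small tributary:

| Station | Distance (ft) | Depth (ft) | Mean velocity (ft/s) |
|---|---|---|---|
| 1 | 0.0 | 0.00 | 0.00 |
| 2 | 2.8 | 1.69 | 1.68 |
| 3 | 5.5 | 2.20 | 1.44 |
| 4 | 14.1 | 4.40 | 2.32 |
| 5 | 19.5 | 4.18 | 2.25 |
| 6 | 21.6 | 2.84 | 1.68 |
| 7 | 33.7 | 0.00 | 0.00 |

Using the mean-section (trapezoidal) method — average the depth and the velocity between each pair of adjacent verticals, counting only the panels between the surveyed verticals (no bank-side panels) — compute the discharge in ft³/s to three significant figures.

Panel 1-2: Δb = 2.8 ft, d̄ = (0.00+1.69)/2 = 0.845, v̄ = (0.00+1.68)/2 = 0.84 → q = 2.8×0.845×0.84 = 1.987 ft³/s
Panel 2-3: Δb = 2.7 ft, d̄ = (1.69+2.20)/2 = 1.945, v̄ = (1.68+1.44)/2 = 1.56 → q = 2.7×1.945×1.56 = 8.192 ft³/s
Panel 3-4: Δb = 8.6 ft, d̄ = (2.20+4.40)/2 = 3.3, v̄ = (1.44+2.32)/2 = 1.88 → q = 8.6×3.3×1.88 = 53.35 ft³/s
Panel 4-5: Δb = 5.4 ft, d̄ = (4.40+4.18)/2 = 4.29, v̄ = (2.32+2.25)/2 = 2.285 → q = 5.4×4.29×2.285 = 52.93 ft³/s
Panel 5-6: Δb = 2.1 ft, d̄ = (4.18+2.84)/2 = 3.51, v̄ = (2.25+1.68)/2 = 1.965 → q = 2.1×3.51×1.965 = 14.48 ft³/s
Panel 6-7: Δb = 12.1 ft, d̄ = (2.84+0.00)/2 = 1.42, v̄ = (1.68+0.00)/2 = 0.84 → q = 12.1×1.42×0.84 = 14.43 ft³/s
Q = Σ q = 145.4 ft³/s

145 ft³/s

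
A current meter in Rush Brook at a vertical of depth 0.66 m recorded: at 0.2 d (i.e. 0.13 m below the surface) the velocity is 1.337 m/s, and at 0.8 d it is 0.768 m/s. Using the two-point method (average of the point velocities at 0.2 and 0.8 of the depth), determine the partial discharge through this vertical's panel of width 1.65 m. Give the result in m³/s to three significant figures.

v̄ = (1.337 + 0.768) / 2 = 1.053 m/s
q = v̄ × d × w = 1.053 × 0.66 × 1.65 = 1.146 m³/s

1.15 m³/s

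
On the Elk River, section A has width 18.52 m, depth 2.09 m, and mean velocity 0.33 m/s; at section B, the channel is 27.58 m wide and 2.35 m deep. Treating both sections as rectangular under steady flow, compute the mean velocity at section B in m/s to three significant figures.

Q = A₁V₁ = (18.52×2.09) × 0.33 = 12.77 m³/s
A₂ = 27.58 × 2.35 = 64.81 m²
V₂ = Q/A₂ = 12.77/64.81 = 0.1971 m/s

0.197 m/s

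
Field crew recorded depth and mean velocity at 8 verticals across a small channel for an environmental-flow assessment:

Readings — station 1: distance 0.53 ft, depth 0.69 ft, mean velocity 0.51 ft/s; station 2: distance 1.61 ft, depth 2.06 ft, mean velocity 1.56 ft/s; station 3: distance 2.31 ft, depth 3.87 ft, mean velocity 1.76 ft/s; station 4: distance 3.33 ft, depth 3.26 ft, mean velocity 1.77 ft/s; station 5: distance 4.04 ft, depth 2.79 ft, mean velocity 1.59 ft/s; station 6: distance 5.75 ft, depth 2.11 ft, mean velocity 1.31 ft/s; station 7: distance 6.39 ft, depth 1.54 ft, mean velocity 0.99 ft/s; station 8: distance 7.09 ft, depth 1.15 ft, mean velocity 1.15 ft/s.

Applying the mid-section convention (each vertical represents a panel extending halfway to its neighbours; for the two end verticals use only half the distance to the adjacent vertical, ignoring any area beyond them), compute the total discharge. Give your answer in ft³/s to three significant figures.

w_1 = (1.61 − 0.53)/2 = 0.54 ft; q_1 = 0.51 × 0.69 × 0.54 = 0.1900 ft³/s
w_2 = (2.31 − 0.53)/2 = 0.89 ft; q_2 = 1.56 × 2.06 × 0.89 = 2.860 ft³/s
w_3 = (3.33 − 1.61)/2 = 0.86 ft; q_3 = 1.76 × 3.87 × 0.86 = 5.858 ft³/s
w_4 = (4.04 − 2.31)/2 = 0.865 ft; q_4 = 1.77 × 3.26 × 0.865 = 4.991 ft³/s
w_5 = (5.75 − 3.33)/2 = 1.21 ft; q_5 = 1.59 × 2.79 × 1.21 = 5.368 ft³/s
w_6 = (6.39 − 4.04)/2 = 1.175 ft; q_6 = 1.31 × 2.11 × 1.175 = 3.248 ft³/s
w_7 = (7.09 − 5.75)/2 = 0.67 ft; q_7 = 0.99 × 1.54 × 0.67 = 1.021 ft³/s
w_8 = (7.09 − 6.39)/2 = 0.35 ft; q_8 = 1.15 × 1.15 × 0.35 = 0.4629 ft³/s
Q = Σ qᵢ = 24.00 ft³/s

24.0 ft³/s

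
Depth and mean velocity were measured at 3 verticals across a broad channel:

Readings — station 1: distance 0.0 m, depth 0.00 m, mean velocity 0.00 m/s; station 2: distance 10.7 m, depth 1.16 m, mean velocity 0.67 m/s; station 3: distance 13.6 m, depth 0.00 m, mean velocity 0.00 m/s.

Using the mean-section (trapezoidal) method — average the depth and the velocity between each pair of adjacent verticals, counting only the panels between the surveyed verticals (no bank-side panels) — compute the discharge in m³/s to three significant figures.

2.64 m³/s

Panel 1-2: Δb = 10.7 m, d̄ = (0.00+1.16)/2 = 0.58, v̄ = (0.00+0.67)/2 = 0.335 → q = 10.7×0.58×0.335 = 2.079 m³/s
Panel 2-3: Δb = 2.9 m, d̄ = (1.16+0.00)/2 = 0.58, v̄ = (0.67+0.00)/2 = 0.335 → q = 2.9×0.58×0.335 = 0.5635 m³/s
Q = Σ q = 2.642 m³/s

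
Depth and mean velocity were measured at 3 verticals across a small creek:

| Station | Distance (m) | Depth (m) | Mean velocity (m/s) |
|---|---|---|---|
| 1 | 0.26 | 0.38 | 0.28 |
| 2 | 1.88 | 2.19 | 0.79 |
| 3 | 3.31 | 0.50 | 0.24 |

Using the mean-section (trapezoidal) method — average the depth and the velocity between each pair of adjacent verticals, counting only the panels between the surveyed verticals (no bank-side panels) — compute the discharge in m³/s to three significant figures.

Panel 1-2: Δb = 1.62 m, d̄ = (0.38+2.19)/2 = 1.285, v̄ = (0.28+0.79)/2 = 0.535 → q = 1.62×1.285×0.535 = 1.114 m³/s
Panel 2-3: Δb = 1.43 m, d̄ = (2.19+0.50)/2 = 1.345, v̄ = (0.79+0.24)/2 = 0.515 → q = 1.43×1.345×0.515 = 0.9905 m³/s
Q = Σ q = 2.104 m³/s

2.10 m³/s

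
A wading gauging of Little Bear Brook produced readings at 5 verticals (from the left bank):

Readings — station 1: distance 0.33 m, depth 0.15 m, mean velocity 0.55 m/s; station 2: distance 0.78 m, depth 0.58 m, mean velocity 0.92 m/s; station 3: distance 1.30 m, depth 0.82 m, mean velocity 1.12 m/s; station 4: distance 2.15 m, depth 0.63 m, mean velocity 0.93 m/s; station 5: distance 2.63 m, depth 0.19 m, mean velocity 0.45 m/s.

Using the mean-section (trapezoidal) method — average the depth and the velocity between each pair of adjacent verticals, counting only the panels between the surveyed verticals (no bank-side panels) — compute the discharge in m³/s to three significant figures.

1.26 m³/s

Panel 1-2: Δb = 0.45 m, d̄ = (0.15+0.58)/2 = 0.365, v̄ = (0.55+0.92)/2 = 0.735 → q = 0.45×0.365×0.735 = 0.1207 m³/s
Panel 2-3: Δb = 0.52 m, d̄ = (0.58+0.82)/2 = 0.7, v̄ = (0.92+1.12)/2 = 1.02 → q = 0.52×0.7×1.02 = 0.3713 m³/s
Panel 3-4: Δb = 0.85 m, d̄ = (0.82+0.63)/2 = 0.725, v̄ = (1.12+0.93)/2 = 1.025 → q = 0.85×0.725×1.025 = 0.6317 m³/s
Panel 4-5: Δb = 0.48 m, d̄ = (0.63+0.19)/2 = 0.41, v̄ = (0.93+0.45)/2 = 0.69 → q = 0.48×0.41×0.69 = 0.1358 m³/s
Q = Σ q = 1.259 m³/s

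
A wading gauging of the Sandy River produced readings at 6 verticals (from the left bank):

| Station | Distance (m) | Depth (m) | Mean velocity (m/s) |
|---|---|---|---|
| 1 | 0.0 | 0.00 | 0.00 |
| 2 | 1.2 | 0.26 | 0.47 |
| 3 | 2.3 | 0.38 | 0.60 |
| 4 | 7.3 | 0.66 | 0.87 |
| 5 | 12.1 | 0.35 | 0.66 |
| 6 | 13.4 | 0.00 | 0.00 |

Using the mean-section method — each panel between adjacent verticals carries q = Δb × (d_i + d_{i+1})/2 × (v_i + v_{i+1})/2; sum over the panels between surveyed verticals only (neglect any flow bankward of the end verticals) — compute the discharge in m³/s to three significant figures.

Panel 1-2: Δb = 1.2 m, d̄ = (0.00+0.26)/2 = 0.13, v̄ = (0.00+0.47)/2 = 0.235 → q = 1.2×0.13×0.235 = 0.03666 m³/s
Panel 2-3: Δb = 1.1 m, d̄ = (0.26+0.38)/2 = 0.32, v̄ = (0.47+0.60)/2 = 0.535 → q = 1.1×0.32×0.535 = 0.1883 m³/s
Panel 3-4: Δb = 5 m, d̄ = (0.38+0.66)/2 = 0.52, v̄ = (0.60+0.87)/2 = 0.735 → q = 5×0.52×0.735 = 1.911 m³/s
Panel 4-5: Δb = 4.8 m, d̄ = (0.66+0.35)/2 = 0.505, v̄ = (0.87+0.66)/2 = 0.765 → q = 4.8×0.505×0.765 = 1.854 m³/s
Panel 5-6: Δb = 1.3 m, d̄ = (0.35+0.00)/2 = 0.175, v̄ = (0.66+0.00)/2 = 0.33 → q = 1.3×0.175×0.33 = 0.07508 m³/s
Q = Σ q = 4.065 m³/s

4.07 m³/s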